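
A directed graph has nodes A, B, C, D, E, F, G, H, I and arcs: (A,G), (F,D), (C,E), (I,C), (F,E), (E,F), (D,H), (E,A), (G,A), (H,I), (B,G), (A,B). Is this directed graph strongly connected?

No

There is no directed path from A to D, so the graph is not strongly connected.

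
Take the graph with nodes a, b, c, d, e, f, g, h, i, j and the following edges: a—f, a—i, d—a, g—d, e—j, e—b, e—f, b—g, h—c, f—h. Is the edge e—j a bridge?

Yes

Removing e—j leaves no path between e and j: the component count goes from 1 to 2. So it is a bridge.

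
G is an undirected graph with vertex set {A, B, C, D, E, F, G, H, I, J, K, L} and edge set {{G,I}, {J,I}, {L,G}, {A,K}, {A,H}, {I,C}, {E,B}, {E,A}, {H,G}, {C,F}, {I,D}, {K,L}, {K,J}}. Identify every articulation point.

Removing A increases the component count from 1 to 2, so A is a cut vertex.
Removing C increases the component count from 1 to 2, so C is a cut vertex.
Removing E increases the component count from 1 to 2, so E is a cut vertex.
Likewise I is a cut vertex.
By contrast removing B leaves 1 component; it is not a cut vertex. No other vertex is a cut vertex either.

A, C, E, I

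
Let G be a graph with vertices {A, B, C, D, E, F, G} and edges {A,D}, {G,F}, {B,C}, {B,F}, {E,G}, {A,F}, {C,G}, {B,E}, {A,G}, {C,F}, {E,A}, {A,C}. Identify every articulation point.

Removing A increases the component count from 1 to 2, so A is a cut vertex.
By contrast removing C leaves 1 component; it is not a cut vertex. No other vertex is a cut vertex either.

A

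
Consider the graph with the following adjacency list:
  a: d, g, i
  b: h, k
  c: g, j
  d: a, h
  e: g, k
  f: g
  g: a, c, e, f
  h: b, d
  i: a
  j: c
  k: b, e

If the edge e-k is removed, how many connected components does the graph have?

e and k are still connected via e-g-a-d-h-b-k, so the component count stays at 1.

1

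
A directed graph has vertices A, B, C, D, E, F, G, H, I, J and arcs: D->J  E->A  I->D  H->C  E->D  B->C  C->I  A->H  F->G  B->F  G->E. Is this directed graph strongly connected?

There is no directed path from E to B, so the graph is not strongly connected.

No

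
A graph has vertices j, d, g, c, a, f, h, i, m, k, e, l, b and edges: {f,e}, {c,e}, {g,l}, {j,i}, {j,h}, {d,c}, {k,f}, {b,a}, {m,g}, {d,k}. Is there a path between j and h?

From j we can reach h, i, j, which includes h.

Yes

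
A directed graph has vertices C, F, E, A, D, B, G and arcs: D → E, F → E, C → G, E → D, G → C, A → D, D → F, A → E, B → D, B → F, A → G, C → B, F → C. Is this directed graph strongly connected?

No

There is no directed path from D to A, so the graph is not strongly connected.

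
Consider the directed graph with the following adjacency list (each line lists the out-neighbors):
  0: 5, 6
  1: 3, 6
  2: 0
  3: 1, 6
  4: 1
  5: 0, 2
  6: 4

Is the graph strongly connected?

No

There is no directed path from 1 to 0, so the graph is not strongly connected.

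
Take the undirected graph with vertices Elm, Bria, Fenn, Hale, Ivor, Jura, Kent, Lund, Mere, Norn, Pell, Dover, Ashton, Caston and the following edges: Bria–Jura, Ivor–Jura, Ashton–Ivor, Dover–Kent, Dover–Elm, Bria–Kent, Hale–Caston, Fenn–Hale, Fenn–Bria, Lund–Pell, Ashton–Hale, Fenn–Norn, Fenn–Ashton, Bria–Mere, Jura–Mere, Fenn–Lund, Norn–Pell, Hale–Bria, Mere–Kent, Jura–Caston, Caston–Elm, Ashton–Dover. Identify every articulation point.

Removing Fenn increases the component count from 1 to 2, so Fenn is a cut vertex.
By contrast removing Caston leaves 1 component; it is not a cut vertex. No other vertex is a cut vertex either.

Fenn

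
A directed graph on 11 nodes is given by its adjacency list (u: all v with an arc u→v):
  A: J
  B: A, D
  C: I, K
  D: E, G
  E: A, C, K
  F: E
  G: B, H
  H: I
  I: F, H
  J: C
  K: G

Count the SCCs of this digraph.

1

{A, B, C, D, E, F, G, H, I, J, K} are all mutually reachable — one SCC of size 11.
That gives 1 strongly connected component.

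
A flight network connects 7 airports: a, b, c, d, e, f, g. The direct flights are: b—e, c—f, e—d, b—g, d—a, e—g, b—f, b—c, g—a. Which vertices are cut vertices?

b

Removing b increases the component count from 1 to 2, so b is a cut vertex.
By contrast removing c leaves 1 component; it is not a cut vertex. No other vertex is a cut vertex either.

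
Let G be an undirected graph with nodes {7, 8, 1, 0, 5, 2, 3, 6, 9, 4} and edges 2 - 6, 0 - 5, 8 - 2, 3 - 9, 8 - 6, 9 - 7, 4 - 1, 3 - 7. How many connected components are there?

Starting from 0 we can reach 0, 5. That is one component of size 2.
Starting from 1 we can reach 1, 4. That is one component of size 2.
Starting from 3 we can reach 3, 7, 9. That is one component of size 3.
Starting from 2 we can reach 2, 6, 8. That is one component of size 3.
Total: 4 components.

4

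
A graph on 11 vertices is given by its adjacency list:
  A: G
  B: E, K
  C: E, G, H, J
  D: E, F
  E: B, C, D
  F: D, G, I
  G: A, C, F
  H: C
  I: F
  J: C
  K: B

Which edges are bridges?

The edges on the cycle E-D-F-G-C-E are not bridges since each lies on that cycle.
But removing F-I disconnects F from I; removing G-A disconnects G from A; removing E-B disconnects E from B; removing K-B disconnects K from B — these are bridges.
In total 6 edges are bridges.

A-G, B-E, B-K, C-H, C-J, F-I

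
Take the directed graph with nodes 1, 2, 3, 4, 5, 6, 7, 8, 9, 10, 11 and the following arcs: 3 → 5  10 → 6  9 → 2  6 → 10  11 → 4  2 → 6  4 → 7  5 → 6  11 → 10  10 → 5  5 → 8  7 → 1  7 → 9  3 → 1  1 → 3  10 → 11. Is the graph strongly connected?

There is no directed path from 8 to 6, so the graph is not strongly connected.

No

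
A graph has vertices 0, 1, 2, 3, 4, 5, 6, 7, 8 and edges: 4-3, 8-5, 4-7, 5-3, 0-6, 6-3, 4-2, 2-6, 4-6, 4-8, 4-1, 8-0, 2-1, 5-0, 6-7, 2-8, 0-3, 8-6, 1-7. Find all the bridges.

none

The edges on the cycle 8-5-3-6-0-8 are not bridges since each lies on that cycle.
Every edge lies on some cycle, so there are no bridges.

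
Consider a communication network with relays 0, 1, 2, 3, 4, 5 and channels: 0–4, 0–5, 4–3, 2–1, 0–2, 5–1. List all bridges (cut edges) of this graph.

0-4, 3-4

The edges on the cycle 0-2-1-5-0 are not bridges since each lies on that cycle.
But removing 0–4 disconnects 0 from 4; removing 3–4 disconnects 3 from 4 — these are bridges.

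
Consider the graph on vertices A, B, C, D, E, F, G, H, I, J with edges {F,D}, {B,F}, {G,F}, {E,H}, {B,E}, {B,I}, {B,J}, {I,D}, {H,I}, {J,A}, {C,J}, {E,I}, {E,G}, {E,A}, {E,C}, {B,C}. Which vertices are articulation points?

Removing H, for instance, still leaves 1 component. No single vertex removal increases the component count — the graph has no articulation points.

none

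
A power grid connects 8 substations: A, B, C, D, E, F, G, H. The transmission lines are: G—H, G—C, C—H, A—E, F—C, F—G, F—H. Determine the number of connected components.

D is isolated — a component by itself.
B is isolated — a component by itself.
Starting from A we can reach A, E. That is one component of size 2.
Starting from C we can reach C, F, G, H. That is one component of size 4.
Total: 4 components.

4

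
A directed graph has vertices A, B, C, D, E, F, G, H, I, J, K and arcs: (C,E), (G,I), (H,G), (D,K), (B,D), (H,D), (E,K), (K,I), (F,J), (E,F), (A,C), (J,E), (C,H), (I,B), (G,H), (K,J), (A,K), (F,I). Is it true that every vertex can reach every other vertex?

No

There is no directed path from K to G, so the graph is not strongly connected.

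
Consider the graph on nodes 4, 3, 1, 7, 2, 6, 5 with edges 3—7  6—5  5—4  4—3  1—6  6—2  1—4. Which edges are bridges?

The edges on the cycle 1-6-5-4-1 are not bridges since each lies on that cycle.
But removing 3—7 disconnects 3 from 7; removing 6—2 disconnects 6 from 2; removing 4—3 disconnects 4 from 3 — these are bridges.

2-6, 3-4, 3-7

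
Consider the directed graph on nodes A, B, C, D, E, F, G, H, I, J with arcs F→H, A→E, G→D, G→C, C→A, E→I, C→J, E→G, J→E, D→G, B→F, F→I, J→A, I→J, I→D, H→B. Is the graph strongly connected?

No

There is no directed path from C to B, so the graph is not strongly connected.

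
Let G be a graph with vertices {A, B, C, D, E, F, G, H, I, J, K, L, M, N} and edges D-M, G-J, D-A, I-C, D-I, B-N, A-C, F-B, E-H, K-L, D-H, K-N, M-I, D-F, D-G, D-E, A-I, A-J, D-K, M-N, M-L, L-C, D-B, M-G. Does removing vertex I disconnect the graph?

No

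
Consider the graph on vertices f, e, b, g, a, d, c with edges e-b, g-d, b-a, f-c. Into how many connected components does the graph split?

Starting from d we can reach d, g. That is one component of size 2.
Starting from c we can reach c, f. That is one component of size 2.
Starting from a we can reach a, b, e. That is one component of size 3.
Total: 3 components.

3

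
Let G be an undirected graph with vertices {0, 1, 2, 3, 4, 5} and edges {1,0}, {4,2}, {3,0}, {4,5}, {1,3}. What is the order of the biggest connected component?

Starting from 0 we can reach 0, 1, 3. That is one component of size 3.
Starting from 2 we can reach 2, 4, 5. That is one component of size 3.
The largest has 3 vertices.

3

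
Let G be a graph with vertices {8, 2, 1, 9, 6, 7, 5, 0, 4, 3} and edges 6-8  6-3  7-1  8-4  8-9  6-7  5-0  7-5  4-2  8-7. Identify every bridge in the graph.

0-5, 1-7, 2-4, 3-6, 4-8, 5-7, 8-9

The edges on the cycle 6-8-7-6 are not bridges since each lies on that cycle.
But removing 8-9 disconnects 8 from 9; removing 8-4 disconnects 8 from 4; removing 7-5 disconnects 7 from 5; removing 7-1 disconnects 7 from 1 — these are bridges.
In total 7 edges are bridges.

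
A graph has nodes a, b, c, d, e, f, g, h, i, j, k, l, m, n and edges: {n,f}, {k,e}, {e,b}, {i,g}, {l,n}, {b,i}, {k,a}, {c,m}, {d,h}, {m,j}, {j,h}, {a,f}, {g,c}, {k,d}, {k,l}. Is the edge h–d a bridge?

After removing h–d, the path h-j-m-c-g-i-b-e-k-d still connects them, so the edge is not a bridge.

No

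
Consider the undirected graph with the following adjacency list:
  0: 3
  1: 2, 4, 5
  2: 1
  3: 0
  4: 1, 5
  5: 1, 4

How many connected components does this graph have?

Starting from 0 we can reach 0, 3. That is one component of size 2.
Starting from 1 we can reach 1, 2, 4, 5. That is one component of size 4.
Total: 2 components.

2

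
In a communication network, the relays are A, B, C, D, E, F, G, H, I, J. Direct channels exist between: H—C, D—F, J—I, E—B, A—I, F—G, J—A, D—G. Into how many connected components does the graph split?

Starting from C we can reach C, H. That is one component of size 2.
Starting from B we can reach B, E. That is one component of size 2.
Starting from A we can reach A, I, J. That is one component of size 3.
Starting from D we can reach D, F, G. That is one component of size 3.
Total: 4 components.

4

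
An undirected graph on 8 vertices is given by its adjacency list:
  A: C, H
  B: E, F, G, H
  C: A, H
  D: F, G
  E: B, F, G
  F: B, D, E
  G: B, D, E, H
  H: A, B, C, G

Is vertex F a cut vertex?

No

Deleting F leaves 1 component (was 1) (its neighbors B, D, E remain connected to each other), so F is not a cut vertex.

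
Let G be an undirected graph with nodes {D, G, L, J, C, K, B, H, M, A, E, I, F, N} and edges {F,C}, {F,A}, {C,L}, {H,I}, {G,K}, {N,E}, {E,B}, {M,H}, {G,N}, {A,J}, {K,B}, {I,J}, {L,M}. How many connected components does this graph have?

D is isolated — a component by itself.
Starting from B we can reach B, E, G, K, N. That is one component of size 5.
Starting from A we can reach A, C, F, H, I, J, L, M. That is one component of size 8.
Total: 3 components.

3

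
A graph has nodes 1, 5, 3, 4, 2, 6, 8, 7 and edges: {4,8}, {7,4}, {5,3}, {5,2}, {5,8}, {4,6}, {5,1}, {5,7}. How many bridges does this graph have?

The edges on the cycle 5-7-4-8-5 are not bridges since each lies on that cycle.
But removing 5–1 disconnects 5 from 1; removing 4–6 disconnects 4 from 6; removing 5–2 disconnects 5 from 2; removing 5–3 disconnects 5 from 3 — these are bridges.
That makes 4 bridges.

4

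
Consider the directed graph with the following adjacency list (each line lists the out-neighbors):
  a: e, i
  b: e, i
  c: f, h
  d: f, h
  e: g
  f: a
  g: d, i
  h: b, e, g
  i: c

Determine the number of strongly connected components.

1

{a, b, c, d, e, f, g, h, i} are all mutually reachable — one SCC of size 9.
That gives 1 strongly connected component.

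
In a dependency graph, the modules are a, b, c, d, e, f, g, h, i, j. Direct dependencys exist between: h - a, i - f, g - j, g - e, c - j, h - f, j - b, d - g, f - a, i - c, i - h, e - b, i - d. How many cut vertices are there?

1

Removing i increases the component count from 1 to 2, so i is a cut vertex.
By contrast removing f leaves 1 component; it is not a cut vertex. No other vertex is a cut vertex either.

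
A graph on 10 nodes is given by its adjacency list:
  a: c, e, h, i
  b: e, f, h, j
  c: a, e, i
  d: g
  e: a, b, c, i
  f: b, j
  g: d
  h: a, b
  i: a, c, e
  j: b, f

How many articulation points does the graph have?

1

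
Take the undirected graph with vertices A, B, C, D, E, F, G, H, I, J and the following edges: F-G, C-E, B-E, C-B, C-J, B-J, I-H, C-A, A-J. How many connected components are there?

4

D is isolated — a component by itself.
Starting from F we can reach F, G. That is one component of size 2.
Starting from H we can reach H, I. That is one component of size 2.
Starting from A we can reach A, B, C, E, J. That is one component of size 5.
Total: 4 components.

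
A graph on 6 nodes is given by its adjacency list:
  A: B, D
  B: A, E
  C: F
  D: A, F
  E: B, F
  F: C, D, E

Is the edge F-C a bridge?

Yes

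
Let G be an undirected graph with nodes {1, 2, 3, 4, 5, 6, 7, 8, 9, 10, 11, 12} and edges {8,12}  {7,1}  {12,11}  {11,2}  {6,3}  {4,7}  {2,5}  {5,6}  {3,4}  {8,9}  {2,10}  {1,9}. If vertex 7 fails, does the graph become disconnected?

No

Deleting 7 leaves 1 component (was 1) (its neighbors 1, 4 remain connected to each other), so 7 is not a cut vertex.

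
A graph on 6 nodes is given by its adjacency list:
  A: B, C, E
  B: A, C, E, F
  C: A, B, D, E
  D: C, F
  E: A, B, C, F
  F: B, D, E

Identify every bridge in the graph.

The edges on the cycle A-C-E-F-B-A are not bridges since each lies on that cycle.
Every edge lies on some cycle, so there are no bridges.

none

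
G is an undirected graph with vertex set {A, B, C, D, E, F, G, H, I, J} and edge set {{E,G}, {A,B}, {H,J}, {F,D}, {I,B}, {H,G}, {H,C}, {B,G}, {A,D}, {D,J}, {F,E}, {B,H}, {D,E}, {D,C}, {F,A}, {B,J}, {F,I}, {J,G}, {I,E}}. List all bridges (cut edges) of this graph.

none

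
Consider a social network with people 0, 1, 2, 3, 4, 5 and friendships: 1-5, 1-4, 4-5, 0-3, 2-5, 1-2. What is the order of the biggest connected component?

Starting from 0 we can reach 0, 3. That is one component of size 2.
Starting from 1 we can reach 1, 2, 4, 5. That is one component of size 4.
The largest has 4 vertices.

4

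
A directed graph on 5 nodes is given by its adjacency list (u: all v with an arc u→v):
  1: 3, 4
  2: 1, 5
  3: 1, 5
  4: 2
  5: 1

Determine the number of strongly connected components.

1

{1, 2, 3, 4, 5} are all mutually reachable — one SCC of size 5.
That gives 1 strongly connected component.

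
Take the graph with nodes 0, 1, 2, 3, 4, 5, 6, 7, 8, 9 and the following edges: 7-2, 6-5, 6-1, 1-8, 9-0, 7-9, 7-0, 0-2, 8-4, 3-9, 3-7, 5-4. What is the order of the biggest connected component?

5

Starting from 1 we can reach 1, 4, 5, 6, 8. That is one component of size 5.
Starting from 0 we can reach 0, 2, 3, 7, 9. That is one component of size 5.
The largest has 5 vertices.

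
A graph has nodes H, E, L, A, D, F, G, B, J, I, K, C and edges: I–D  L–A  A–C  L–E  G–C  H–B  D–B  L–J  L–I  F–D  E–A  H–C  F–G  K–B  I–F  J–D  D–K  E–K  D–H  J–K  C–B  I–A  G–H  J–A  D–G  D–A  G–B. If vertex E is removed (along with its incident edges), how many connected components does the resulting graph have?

1

With E gone, the remaining components are: {A, B, C, D, F, G, H, I, J, K, L}.
That is 1 component.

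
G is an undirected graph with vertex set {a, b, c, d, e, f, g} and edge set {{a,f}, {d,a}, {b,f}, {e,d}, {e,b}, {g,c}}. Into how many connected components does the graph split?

2

Starting from c we can reach c, g. That is one component of size 2.
Starting from a we can reach a, b, d, e, f. That is one component of size 5.
Total: 2 components.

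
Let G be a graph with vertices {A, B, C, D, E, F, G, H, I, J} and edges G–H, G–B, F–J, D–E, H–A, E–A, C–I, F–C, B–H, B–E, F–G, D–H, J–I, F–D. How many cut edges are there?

0

The edges on the cycle G-B-E-A-H-G are not bridges since each lies on that cycle.
Every edge lies on some cycle, so there are no bridges.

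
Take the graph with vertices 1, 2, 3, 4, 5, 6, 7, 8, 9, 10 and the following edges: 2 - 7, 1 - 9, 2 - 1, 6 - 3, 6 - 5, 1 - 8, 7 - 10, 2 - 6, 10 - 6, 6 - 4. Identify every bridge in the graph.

1-2, 1-8, 1-9, 3-6, 4-6, 5-6

The edges on the cycle 2-7-10-6-2 are not bridges since each lies on that cycle.
But removing 1 - 8 disconnects 1 from 8; removing 6 - 3 disconnects 6 from 3; removing 2 - 1 disconnects 2 from 1; removing 4 - 6 disconnects 4 from 6 — these are bridges.
In total 6 edges are bridges.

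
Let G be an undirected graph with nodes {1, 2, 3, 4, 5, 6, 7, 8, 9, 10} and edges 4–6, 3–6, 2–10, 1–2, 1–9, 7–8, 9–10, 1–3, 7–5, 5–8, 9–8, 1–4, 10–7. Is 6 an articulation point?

Deleting 6 leaves 1 component (was 1) (its neighbors 3, 4 remain connected to each other), so 6 is not a cut vertex.

No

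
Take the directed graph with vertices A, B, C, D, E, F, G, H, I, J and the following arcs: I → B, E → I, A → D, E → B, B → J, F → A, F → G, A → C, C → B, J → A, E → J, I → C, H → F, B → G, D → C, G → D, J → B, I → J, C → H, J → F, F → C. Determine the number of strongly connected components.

{A, B, C, D, F, G, H, J} are all mutually reachable — one SCC of size 8.
{E} is an SCC by itself.
{I} is an SCC by itself.
That gives 3 strongly connected components.

3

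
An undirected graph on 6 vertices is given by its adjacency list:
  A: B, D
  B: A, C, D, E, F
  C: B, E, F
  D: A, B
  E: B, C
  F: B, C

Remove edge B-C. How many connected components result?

1

B and C are still connected via B-E-C, so the component count stays at 1.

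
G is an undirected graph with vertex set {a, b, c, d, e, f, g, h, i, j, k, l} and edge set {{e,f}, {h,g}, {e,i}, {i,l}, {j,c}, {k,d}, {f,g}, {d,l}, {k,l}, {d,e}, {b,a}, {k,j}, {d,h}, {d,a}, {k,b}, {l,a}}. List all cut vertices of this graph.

j, k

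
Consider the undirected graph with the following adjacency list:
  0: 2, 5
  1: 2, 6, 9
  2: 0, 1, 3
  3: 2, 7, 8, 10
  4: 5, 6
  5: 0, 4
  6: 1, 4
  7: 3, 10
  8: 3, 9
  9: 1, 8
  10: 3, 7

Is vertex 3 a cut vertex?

Yes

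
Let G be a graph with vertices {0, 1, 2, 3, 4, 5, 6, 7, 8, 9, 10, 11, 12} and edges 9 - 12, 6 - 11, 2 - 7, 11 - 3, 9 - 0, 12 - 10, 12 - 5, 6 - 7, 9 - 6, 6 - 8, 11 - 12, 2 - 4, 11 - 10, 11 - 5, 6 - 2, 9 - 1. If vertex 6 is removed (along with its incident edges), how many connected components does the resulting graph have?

3

With 6 gone, the remaining components are: {8}; {2, 4, 7}; {0, 1, 3, 5, 9, 10, 11, 12}.
That is 3 components.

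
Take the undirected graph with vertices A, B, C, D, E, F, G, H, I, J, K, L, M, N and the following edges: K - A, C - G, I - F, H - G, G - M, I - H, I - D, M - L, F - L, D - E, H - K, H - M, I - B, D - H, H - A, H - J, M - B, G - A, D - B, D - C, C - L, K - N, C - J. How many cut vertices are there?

2

Removing D increases the component count from 1 to 2, so D is a cut vertex.
Removing K increases the component count from 1 to 2, so K is a cut vertex.
By contrast removing L leaves 1 component; it is not a cut vertex. No other vertex is a cut vertex either.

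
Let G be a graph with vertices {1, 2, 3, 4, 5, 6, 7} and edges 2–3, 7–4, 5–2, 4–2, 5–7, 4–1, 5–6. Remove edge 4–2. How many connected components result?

4 and 2 are still connected via 4-7-5-2, so the component count stays at 1.

1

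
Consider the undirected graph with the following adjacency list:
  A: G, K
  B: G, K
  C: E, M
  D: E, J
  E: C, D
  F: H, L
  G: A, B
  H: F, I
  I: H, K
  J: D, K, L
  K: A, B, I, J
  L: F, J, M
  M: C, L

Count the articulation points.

1

Removing K increases the component count from 1 to 2, so K is a cut vertex.
By contrast removing L leaves 1 component; it is not a cut vertex. No other vertex is a cut vertex either.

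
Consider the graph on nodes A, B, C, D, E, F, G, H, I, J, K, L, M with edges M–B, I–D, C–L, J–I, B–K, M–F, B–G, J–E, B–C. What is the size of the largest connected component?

A is isolated — a component by itself.
H is isolated — a component by itself.
Starting from D we can reach D, E, I, J. That is one component of size 4.
Starting from B we can reach B, C, F, G, K, L, M. That is one component of size 7.
The largest has 7 vertices.

7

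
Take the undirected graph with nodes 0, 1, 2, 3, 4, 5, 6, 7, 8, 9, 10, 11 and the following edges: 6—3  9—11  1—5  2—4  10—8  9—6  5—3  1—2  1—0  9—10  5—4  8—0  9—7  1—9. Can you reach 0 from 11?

From 11 we can reach 0, 1, 2, 3, 4, 5, 6, 7, 8, 9, 10, 11, which includes 0.

Yes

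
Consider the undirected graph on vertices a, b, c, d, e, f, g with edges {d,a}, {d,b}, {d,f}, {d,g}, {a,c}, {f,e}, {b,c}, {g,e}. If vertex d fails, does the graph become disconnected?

Yes

Deleting d raises the number of components from 1 to 2, so d is a cut vertex.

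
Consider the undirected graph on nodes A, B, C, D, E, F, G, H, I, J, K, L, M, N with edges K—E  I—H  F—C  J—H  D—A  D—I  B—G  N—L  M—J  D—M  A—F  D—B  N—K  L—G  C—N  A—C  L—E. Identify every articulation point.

D

Removing D increases the component count from 1 to 2, so D is a cut vertex.
By contrast removing M leaves 1 component; it is not a cut vertex. No other vertex is a cut vertex either.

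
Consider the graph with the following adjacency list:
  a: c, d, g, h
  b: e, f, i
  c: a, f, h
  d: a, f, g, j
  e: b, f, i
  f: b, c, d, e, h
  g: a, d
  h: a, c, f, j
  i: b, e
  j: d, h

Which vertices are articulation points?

Removing f increases the component count from 1 to 2, so f is a cut vertex.
By contrast removing e leaves 1 component; it is not a cut vertex. No other vertex is a cut vertex either.

f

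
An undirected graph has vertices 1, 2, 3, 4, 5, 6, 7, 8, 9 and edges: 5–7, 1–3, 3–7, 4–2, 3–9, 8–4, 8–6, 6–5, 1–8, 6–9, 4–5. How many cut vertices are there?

1

Removing 4 increases the component count from 1 to 2, so 4 is a cut vertex.
By contrast removing 6 leaves 1 component; it is not a cut vertex. No other vertex is a cut vertex either.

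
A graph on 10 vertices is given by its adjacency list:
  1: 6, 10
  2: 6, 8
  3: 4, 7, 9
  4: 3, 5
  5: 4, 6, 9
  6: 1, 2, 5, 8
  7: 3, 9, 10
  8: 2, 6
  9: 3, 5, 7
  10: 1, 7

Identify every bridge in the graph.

none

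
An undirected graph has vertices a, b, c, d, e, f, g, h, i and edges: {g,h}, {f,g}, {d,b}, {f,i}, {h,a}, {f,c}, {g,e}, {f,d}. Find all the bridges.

a-h, b-d, c-f, d-f, e-g, f-g, f-i, g-h

removing h - g disconnects h from g; removing g - f disconnects g from f; removing i - f disconnects i from f; removing h - a disconnects h from a — these are bridges.
In total 8 edges are bridges.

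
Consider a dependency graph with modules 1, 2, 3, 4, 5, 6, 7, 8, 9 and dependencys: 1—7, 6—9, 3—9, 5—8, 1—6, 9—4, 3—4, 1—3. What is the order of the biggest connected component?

6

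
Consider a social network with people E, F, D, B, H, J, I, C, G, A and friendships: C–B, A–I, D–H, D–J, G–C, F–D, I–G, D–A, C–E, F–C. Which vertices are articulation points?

C, D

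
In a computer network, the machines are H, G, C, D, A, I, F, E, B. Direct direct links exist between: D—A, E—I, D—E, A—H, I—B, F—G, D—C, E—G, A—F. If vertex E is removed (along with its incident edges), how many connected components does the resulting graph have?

With E gone, the remaining components are: {B, I}; {A, C, D, F, G, H}.
That is 2 components.

2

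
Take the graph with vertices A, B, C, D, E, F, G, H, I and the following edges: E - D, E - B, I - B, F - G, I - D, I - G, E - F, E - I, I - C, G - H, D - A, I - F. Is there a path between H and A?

Yes

From H we can reach A, B, C, D, E, F, G, H, I, which includes A.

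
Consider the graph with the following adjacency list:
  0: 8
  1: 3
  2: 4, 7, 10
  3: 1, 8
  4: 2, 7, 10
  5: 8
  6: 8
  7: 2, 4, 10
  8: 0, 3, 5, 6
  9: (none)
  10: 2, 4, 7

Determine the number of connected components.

9 is isolated — a component by itself.
Starting from 2 we can reach 2, 4, 7, 10. That is one component of size 4.
Starting from 0 we can reach 0, 1, 3, 5, 6, 8. That is one component of size 6.
Total: 3 components.

3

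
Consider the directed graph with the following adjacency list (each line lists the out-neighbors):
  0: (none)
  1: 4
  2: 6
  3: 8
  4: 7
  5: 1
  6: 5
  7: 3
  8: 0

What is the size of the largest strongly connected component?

{5} is an SCC by itself.
{4} is an SCC by itself.
{1} is an SCC by itself.
{0} is an SCC by itself.
{3} is an SCC by itself.
(and 4 more singleton SCCs)
The largest has 1 vertex.

1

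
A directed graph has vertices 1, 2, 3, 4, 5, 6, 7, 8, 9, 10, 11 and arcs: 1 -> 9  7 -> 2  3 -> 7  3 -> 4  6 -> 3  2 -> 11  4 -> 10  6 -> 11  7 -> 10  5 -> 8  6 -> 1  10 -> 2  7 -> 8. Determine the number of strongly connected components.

{4} is an SCC by itself.
{10} is an SCC by itself.
{9} is an SCC by itself.
{7} is an SCC by itself.
{8} is an SCC by itself.
(and 6 more singleton SCCs)
That gives 11 strongly connected components.

11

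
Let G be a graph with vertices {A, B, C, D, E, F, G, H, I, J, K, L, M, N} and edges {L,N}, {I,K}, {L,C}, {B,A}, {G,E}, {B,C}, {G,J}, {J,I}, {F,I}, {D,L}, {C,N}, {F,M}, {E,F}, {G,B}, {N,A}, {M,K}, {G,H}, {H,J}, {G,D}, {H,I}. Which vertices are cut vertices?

Removing G increases the component count from 1 to 2, so G is a cut vertex.
By contrast removing F leaves 1 component; it is not a cut vertex. No other vertex is a cut vertex either.

G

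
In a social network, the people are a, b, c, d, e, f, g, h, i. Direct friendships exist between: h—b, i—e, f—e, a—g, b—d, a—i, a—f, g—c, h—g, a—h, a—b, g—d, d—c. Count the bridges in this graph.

0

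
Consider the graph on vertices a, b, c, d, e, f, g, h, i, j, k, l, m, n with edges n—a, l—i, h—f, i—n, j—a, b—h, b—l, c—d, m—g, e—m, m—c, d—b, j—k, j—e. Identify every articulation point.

b, h, j, m

Removing b increases the component count from 1 to 2, so b is a cut vertex.
Removing h increases the component count from 1 to 2, so h is a cut vertex.
Removing j increases the component count from 1 to 2, so j is a cut vertex.
Likewise m is a cut vertex.
By contrast removing c leaves 1 component; it is not a cut vertex. No other vertex is a cut vertex either.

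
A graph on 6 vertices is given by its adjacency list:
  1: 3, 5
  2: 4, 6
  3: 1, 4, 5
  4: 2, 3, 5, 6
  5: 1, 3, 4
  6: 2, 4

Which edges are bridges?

none

The edges on the cycle 4-2-6-4 are not bridges since each lies on that cycle.
Every edge lies on some cycle, so there are no bridges.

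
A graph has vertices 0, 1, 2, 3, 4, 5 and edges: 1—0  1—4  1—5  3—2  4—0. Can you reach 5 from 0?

Yes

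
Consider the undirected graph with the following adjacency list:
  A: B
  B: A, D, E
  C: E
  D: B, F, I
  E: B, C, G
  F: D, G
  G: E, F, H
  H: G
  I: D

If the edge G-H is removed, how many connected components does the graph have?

2

Before removal there is 1 component.
G-H is a bridge — removing it separates G's side from H's side.
After removal: 2 components.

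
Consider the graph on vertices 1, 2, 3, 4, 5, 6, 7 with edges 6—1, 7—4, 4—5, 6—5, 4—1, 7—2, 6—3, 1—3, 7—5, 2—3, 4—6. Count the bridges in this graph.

0

The edges on the cycle 7-2-3-1-4-7 are not bridges since each lies on that cycle.
Every edge lies on some cycle, so there are no bridges.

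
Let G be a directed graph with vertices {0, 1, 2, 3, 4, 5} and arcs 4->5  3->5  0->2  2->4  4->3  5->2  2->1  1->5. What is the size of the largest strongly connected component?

5

{1, 2, 3, 4, 5} are all mutually reachable — one SCC of size 5.
{0} is an SCC by itself.
The largest has 5 vertices.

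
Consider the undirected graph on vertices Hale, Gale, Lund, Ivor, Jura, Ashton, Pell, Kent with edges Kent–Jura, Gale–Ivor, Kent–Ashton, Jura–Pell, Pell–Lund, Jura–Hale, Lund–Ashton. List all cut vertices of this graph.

Jura

Removing Jura increases the component count from 2 to 3, so Jura is a cut vertex.
By contrast removing Ivor leaves 2 components; it is not a cut vertex. No other vertex is a cut vertex either.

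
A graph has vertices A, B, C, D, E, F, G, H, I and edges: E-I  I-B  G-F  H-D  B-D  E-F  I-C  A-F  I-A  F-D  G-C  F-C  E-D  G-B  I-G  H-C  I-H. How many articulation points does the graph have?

Removing C, for instance, still leaves 1 component. No single vertex removal increases the component count — the graph has no articulation points.

0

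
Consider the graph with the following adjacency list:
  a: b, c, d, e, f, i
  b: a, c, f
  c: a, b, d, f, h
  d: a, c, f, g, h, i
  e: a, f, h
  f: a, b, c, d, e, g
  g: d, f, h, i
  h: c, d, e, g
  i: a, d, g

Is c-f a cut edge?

No

After removing c-f, the path c-d-f still connects them, so the edge is not a bridge.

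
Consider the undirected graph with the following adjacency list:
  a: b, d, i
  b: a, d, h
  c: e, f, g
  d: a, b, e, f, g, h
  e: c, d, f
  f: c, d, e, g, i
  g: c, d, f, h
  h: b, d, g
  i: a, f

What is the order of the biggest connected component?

Starting from a we can reach a, b, c, d, e, f, g, h, i. That is one component of size 9.
The largest has 9 vertices.

9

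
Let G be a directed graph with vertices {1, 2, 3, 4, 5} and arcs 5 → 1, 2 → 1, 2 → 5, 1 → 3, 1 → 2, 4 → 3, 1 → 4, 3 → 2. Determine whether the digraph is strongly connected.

From 1 we can reach every vertex (1, 2, 3, 4, 5), and every vertex can reach 1 (1, 2, 3, 4, 5). So the whole graph is one strongly connected component.

Yes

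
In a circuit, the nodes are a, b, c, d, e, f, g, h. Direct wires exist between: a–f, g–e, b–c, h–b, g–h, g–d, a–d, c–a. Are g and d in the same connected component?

From g we can reach a, b, c, d, e, f, g, h, which includes d.

Yes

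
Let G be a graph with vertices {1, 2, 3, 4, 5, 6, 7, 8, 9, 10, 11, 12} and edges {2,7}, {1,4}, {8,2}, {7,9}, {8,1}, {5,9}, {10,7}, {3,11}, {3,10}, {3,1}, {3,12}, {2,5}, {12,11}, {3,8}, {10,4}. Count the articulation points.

Removing 3 increases the component count from 2 to 3, so 3 is a cut vertex.
By contrast removing 12 leaves 2 components; it is not a cut vertex. No other vertex is a cut vertex either.

1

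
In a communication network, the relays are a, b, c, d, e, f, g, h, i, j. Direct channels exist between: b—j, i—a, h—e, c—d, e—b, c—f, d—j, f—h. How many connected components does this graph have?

3

g is isolated — a component by itself.
Starting from a we can reach a, i. That is one component of size 2.
Starting from b we can reach b, c, d, e, f, h, j. That is one component of size 7.
Total: 3 components.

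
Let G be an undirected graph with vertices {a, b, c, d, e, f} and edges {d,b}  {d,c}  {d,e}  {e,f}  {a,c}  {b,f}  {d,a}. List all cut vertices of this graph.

Removing d increases the component count from 1 to 2, so d is a cut vertex.
By contrast removing f leaves 1 component; it is not a cut vertex. No other vertex is a cut vertex either.

d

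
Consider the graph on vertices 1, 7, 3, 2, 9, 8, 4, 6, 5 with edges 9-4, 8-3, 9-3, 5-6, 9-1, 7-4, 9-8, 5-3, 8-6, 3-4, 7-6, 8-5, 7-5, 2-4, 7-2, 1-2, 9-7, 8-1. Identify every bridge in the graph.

none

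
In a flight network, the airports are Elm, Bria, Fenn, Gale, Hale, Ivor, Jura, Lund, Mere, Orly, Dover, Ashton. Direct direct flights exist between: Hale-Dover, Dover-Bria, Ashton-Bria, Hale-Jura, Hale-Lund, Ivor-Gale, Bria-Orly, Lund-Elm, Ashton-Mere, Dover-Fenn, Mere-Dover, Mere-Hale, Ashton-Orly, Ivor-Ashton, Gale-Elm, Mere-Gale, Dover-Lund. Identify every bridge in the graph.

Dover-Fenn, Hale-Jura

The edges on the cycle Ashton-Mere-Hale-Dover-Bria-Orly-Ashton are not bridges since each lies on that cycle.
But removing Hale-Jura disconnects Hale from Jura; removing Dover-Fenn disconnects Dover from Fenn — these are bridges.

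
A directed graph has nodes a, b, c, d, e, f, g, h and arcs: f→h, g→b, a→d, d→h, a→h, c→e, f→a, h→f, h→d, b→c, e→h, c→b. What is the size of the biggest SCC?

4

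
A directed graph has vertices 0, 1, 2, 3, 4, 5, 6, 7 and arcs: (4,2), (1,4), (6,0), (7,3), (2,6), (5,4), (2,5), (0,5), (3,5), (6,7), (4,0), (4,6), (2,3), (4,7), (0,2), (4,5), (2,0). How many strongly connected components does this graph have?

{0, 2, 3, 4, 5, 6, 7} are all mutually reachable — one SCC of size 7.
{1} is an SCC by itself.
That gives 2 strongly connected components.

2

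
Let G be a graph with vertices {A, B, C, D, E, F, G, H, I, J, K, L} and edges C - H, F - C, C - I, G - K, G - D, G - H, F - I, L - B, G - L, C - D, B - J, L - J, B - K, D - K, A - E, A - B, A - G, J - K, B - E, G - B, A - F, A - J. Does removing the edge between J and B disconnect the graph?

After removing J - B, the path J-A-B still connects them, so the edge is not a bridge.

No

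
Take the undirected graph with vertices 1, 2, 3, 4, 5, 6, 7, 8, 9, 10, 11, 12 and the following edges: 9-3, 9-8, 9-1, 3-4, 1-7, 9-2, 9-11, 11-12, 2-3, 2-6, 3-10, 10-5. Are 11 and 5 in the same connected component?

Yes

From 11 we can reach 1, 2, 3, 4, 5, 6, 7, 8, 9, 10, 11, 12, which includes 5.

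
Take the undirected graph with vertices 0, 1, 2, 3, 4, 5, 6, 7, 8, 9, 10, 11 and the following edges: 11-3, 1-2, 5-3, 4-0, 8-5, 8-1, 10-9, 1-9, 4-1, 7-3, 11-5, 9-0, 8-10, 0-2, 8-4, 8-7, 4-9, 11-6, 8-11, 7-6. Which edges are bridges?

none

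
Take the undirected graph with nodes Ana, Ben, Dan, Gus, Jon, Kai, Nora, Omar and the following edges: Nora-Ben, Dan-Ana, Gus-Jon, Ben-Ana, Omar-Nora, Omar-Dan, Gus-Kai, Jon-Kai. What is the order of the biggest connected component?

5

Starting from Gus we can reach Gus, Jon, Kai. That is one component of size 3.
Starting from Ana we can reach Ana, Ben, Dan, Nora, Omar. That is one component of size 5.
The largest has 5 vertices.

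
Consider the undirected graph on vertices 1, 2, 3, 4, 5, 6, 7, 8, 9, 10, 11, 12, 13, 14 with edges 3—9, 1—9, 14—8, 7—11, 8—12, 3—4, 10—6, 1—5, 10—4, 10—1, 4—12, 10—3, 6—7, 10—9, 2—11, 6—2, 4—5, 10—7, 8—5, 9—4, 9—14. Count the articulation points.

1

Removing 10 increases the component count from 2 to 3, so 10 is a cut vertex.
By contrast removing 2 leaves 2 components; it is not a cut vertex. No other vertex is a cut vertex either.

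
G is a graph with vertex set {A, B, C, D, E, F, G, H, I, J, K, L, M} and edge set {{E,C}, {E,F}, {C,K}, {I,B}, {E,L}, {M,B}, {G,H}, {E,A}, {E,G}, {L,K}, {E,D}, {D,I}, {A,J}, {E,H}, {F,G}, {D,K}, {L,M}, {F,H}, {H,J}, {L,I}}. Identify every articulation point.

Removing E increases the component count from 1 to 2, so E is a cut vertex.
By contrast removing F leaves 1 component; it is not a cut vertex. No other vertex is a cut vertex either.

E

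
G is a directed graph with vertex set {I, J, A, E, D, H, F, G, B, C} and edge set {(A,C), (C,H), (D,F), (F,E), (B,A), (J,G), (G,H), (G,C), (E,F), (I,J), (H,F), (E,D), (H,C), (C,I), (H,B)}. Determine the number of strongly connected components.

{A, B, C, G, H, I, J} are all mutually reachable — one SCC of size 7.
{D, E, F} are all mutually reachable — one SCC of size 3.
That gives 2 strongly connected components.

2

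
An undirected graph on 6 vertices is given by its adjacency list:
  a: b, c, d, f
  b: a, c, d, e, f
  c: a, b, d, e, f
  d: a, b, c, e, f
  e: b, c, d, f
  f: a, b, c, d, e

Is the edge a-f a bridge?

After removing a-f, the path a-d-f still connects them, so the edge is not a bridge.

No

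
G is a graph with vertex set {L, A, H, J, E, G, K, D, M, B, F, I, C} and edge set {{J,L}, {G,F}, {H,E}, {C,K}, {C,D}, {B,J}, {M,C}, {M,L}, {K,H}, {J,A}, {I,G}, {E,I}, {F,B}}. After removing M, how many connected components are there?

1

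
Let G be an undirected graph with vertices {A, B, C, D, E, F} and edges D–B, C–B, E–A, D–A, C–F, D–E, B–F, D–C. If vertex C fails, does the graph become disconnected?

Deleting C leaves 1 component (was 1) (its neighbors B, D, F remain connected to each other), so C is not a cut vertex.

No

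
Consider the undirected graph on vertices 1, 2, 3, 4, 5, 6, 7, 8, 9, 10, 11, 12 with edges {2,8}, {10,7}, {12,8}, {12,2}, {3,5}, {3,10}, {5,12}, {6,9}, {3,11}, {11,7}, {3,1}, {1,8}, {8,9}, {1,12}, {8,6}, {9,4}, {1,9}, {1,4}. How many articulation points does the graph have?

1

Removing 3 increases the component count from 1 to 2, so 3 is a cut vertex.
By contrast removing 2 leaves 1 component; it is not a cut vertex. No other vertex is a cut vertex either.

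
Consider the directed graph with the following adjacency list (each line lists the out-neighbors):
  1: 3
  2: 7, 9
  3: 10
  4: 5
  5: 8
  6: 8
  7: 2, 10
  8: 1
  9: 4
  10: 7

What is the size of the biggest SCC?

{1, 2, 3, 4, 5, 7, 8, 9, 10} are all mutually reachable — one SCC of size 9.
{6} is an SCC by itself.
The largest has 9 vertices.

9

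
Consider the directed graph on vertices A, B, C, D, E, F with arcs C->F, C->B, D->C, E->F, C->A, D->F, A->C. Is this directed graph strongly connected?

There is no directed path from C to E, so the graph is not strongly connected.

No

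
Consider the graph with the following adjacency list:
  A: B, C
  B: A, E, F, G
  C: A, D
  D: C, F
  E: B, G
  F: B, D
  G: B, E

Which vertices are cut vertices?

B

Removing B increases the component count from 1 to 2, so B is a cut vertex.
By contrast removing D leaves 1 component; it is not a cut vertex. No other vertex is a cut vertex either.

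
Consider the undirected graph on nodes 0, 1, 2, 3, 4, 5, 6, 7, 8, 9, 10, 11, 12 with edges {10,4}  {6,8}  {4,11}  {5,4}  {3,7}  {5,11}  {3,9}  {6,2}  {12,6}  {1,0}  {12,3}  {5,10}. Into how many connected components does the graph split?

3

Starting from 0 we can reach 0, 1. That is one component of size 2.
Starting from 4 we can reach 4, 5, 10, 11. That is one component of size 4.
Starting from 2 we can reach 2, 3, 6, 7, 8, 9, 12. That is one component of size 7.
Total: 3 components.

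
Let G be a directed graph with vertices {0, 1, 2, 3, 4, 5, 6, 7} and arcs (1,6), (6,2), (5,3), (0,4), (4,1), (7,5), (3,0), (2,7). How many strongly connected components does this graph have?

1

{0, 1, 2, 3, 4, 5, 6, 7} are all mutually reachable — one SCC of size 8.
That gives 1 strongly connected component.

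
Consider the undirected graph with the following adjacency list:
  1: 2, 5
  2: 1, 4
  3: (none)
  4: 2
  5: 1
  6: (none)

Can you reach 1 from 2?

From 2 we can reach 1, 2, 4, 5, which includes 1.

Yes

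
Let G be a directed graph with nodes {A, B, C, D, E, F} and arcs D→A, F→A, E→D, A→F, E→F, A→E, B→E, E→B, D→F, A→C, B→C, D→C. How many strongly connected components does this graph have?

{A, B, D, E, F} are all mutually reachable — one SCC of size 5.
{C} is an SCC by itself.
That gives 2 strongly connected components.

2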